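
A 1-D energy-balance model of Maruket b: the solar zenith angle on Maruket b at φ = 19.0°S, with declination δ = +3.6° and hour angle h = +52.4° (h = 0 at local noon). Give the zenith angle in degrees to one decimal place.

cos θ_z = sin φ sin δ + cos φ cos δ cos h = -0.020443 + 0.575765 = 0.555322.
θ_z = arccos(0.555322) = 56.3°.

θ_z = 56.3°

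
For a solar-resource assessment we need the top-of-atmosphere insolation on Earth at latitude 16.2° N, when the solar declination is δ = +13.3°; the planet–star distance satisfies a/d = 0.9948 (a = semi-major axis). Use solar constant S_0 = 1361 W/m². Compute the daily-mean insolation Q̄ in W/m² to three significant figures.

Q̄ ≈ 445 W/m²

cos h₀ = −tan(+16.2°) tan(+13.300°) = -0.0687, h₀ = 1.6395 rad.
Bracket: h₀ sin ϕ sin δ + cos ϕ cos δ sin h₀ = 1.6395×0.27899×0.23005 + 0.96029×0.97318×0.99764 = 0.105226 + 0.932330 = 1.037556.
Inverse-square distance factor (a/d)² = 0.9948² = 0.989627.
Q̄ = (S_0/π) × 0.989627 × [bracket] = (1361/π) × 0.989627 × 1.037556 = 444.8 W/m².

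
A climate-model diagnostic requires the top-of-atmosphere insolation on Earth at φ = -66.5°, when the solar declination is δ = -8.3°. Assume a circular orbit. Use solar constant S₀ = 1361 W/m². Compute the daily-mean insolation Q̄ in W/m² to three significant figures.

cos H₀ = −tan(-66.5°) tan(-8.300°) = -0.3355, H₀ = 1.9129 rad.
Bracket: H₀ sin φ sin δ + cos φ cos δ sin H₀ = 1.9129×-0.91706×-0.14436 + 0.39875×0.98953×0.94204 = 0.253243 + 0.371706 = 0.624949.
Q̄ = (S₀/π) × [bracket] = (1361/π) × 0.624949 = 270.7 W/m².

Q̄ ≈ 271 W/m²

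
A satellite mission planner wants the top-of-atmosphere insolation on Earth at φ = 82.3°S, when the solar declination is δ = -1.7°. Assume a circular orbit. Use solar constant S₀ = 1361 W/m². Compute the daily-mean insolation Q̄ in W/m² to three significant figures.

Q̄ ≈ 79.4 W/m²

cos H₀ = −tan(-82.3°) tan(-1.700°) = -0.2195, H₀ = 1.7921 rad.
Bracket: H₀ sin φ sin δ + cos φ cos δ sin H₀ = 1.7921×-0.99098×-0.02967 + 0.13399×0.99956×0.97561 = 0.052692 + 0.130664 = 0.183356.
Q̄ = (S₀/π) × [bracket] = (1361/π) × 0.183356 = 79.43 W/m².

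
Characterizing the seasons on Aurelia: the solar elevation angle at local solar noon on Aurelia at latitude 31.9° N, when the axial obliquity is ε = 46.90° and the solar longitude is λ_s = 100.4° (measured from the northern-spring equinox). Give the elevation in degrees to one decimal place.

Solar declination: sin δ = sin ε · sin λ_s = sin 46.90° × sin 100.4° = 0.71817, so δ = +45.903°.
At local noon the hour angle is zero, so the zenith angle equals |φ − δ| = |+31.9° − (+45.903°)| = 14.003°.
Elevation = 90° − 14.003° = 76.0°.

76.0°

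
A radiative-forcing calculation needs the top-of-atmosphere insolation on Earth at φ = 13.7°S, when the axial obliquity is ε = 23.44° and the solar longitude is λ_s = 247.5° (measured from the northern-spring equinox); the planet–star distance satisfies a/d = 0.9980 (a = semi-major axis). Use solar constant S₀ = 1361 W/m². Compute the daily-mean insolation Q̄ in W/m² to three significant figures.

Solar declination: sin δ = sin ε · sin λ_s = sin 23.44° × sin 247.5° = -0.36751, so δ = -21.562°.
cos H₀ = −tan(-13.7°) tan(-21.562°) = -0.0963, H₀ = 1.6673 rad.
Bracket: H₀ sin φ sin δ + cos φ cos δ sin H₀ = 1.6673×-0.23684×-0.36751 + 0.97155×0.93002×0.99535 = 0.145124 + 0.899359 = 1.044483.
Inverse-square distance factor (a/d)² = 0.9980² = 0.996004.
Q̄ = (S₀/π) × 0.996004 × [bracket] = (1361/π) × 0.996004 × 1.044483 = 450.7 W/m².

Q̄ ≈ 451 W/m²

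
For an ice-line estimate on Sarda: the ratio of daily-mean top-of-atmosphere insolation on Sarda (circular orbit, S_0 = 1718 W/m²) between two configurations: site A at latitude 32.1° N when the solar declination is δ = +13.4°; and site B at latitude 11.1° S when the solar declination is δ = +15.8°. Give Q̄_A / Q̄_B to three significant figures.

Q̄_A / Q̄_B ≈ 1.19

— Configuration A (ϕ=+32.1°):
cos h₀ = −tan(+32.1°) tan(+13.400°) = -0.1494, h₀ = 1.7208 rad.
Bracket: h₀ sin ϕ sin δ + cos ϕ cos δ sin h₀ = 1.7208×0.53140×0.23175 + 0.84712×0.97278×0.98877 = 0.211920 + 0.814807 = 1.026727.
Q̄ = (S_0/π) × [bracket] = (1718/π) × 1.026727 = 561.47 W/m².
— Configuration B (ϕ=-11.1°):
cos h₀ = −tan(-11.1°) tan(+15.800°) = 0.0555, h₀ = 1.5153 rad.
Bracket: h₀ sin ϕ sin δ + cos ϕ cos δ sin h₀ = 1.5153×-0.19252×0.27228 + 0.98129×0.96222×0.99846 = -0.079431 + 0.942763 = 0.863332.
Q̄ = (S_0/π) × [bracket] = (1718/π) × 0.863332 = 472.12 W/m².
Ratio Q̄_A / Q̄_B = 561.47 / 472.12 = 1.189.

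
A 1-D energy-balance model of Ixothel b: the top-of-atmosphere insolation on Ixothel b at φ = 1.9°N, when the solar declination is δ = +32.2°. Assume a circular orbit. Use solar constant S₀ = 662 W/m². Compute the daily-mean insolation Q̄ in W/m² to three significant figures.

cos H₀ = −tan(+1.9°) tan(+32.200°) = -0.0209, H₀ = 1.5917 rad.
Bracket: H₀ sin φ sin δ + cos φ cos δ sin H₀ = 1.5917×0.03316×0.53288 + 0.99945×0.84619×0.99978 = 0.028126 + 0.845539 = 0.873665.
Q̄ = (S₀/π) × [bracket] = (662/π) × 0.873665 = 184.1 W/m².

Q̄ ≈ 184 W/m²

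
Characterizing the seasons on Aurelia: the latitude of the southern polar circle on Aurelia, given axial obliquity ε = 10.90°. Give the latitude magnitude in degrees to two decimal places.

79.10°

The polar circle is the lowest latitude that experiences at least one full rotation of continuous darkness at the northern-summer solstice; it lies at |φ| = 90° − ε = 90° − 10.90° = 79.10°.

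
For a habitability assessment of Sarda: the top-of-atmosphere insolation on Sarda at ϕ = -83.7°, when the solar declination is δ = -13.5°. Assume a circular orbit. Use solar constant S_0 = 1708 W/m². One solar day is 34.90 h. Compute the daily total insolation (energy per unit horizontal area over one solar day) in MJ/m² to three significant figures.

49.8 MJ/m²

cos h₀ = −tan(-83.7°) tan(-13.500°) = -2.1746 ≤ −1 ⇒ polar day, h₀ = π.
Bracket: h₀ sin ϕ sin δ + cos ϕ cos δ sin h₀ = 3.1416×-0.99396×-0.23345 + 0.10973×0.97237×0.00000 = 0.728977 + 0.000000 = 0.728977.
Q̄ = (S_0/π) × [bracket] = (1708/π) × 0.728977 = 396.33 W/m².
Daily total = Q̄ × 34.90 h × 3600 s/h = 396.33 × 34.90 × 3600 / 10⁶ = 49.79 MJ/m².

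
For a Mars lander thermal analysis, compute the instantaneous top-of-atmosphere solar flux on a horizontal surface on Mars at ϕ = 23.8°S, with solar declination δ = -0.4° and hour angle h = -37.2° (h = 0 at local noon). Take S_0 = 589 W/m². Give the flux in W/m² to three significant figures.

431 W/m²

cos θ_z = sin ϕ sin δ + cos ϕ cos δ cos h = 0.002817 + 0.728775 = 0.731592.
Flux = S_0 · cos θ_z = 589 × 0.731592 = 430.9 W/m².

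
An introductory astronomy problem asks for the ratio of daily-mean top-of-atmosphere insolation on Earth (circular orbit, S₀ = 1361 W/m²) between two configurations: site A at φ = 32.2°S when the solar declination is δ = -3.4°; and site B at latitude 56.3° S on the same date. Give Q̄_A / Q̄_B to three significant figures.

Q̄_A / Q̄_B ≈ 1.41

— Configuration A (φ=-32.2°):
cos H₀ = −tan(-32.2°) tan(-3.400°) = -0.0374, H₀ = 1.6082 rad.
Bracket: H₀ sin φ sin δ + cos φ cos δ sin H₀ = 1.6082×-0.53288×-0.05931 + 0.84619×0.99824×0.99930 = 0.050827 + 0.844109 = 0.894936.
Q̄ = (S₀/π) × [bracket] = (1361/π) × 0.894936 = 387.70 W/m².
— Configuration B (φ=-56.3°):
cos H₀ = −tan(-56.3°) tan(-3.400°) = -0.0891, H₀ = 1.6600 rad.
Bracket: H₀ sin φ sin δ + cos φ cos δ sin H₀ = 1.6600×-0.83195×-0.05931 + 0.55484×0.99824×0.99602 = 0.081909 + 0.551659 = 0.633568.
Q̄ = (S₀/π) × [bracket] = (1361/π) × 0.633568 = 274.47 W/m².
Ratio Q̄_A / Q̄_B = 387.70 / 274.47 = 1.413.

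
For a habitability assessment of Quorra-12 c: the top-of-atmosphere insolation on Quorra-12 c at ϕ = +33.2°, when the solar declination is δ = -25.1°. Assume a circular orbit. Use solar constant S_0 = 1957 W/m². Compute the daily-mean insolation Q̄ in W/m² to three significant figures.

Q̄ ≈ 267 W/m²

cos h₀ = −tan(+33.2°) tan(-25.100°) = 0.3065, h₀ = 1.2592 rad.
Bracket: h₀ sin ϕ sin δ + cos ϕ cos δ sin h₀ = 1.2592×0.54756×-0.42420 + 0.83676×0.90557×0.95186 = -0.292481 + 0.721267 = 0.428786.
Q̄ = (S_0/π) × [bracket] = (1957/π) × 0.428786 = 267.1 W/m².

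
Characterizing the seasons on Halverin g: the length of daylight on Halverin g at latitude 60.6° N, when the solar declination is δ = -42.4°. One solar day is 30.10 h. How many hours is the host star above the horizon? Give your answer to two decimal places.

0.00 h

cos h₀ = −tan ϕ · tan δ = 1.6205 ≥ 1, so the host star never rises (polar night) and h₀ = 0.
Daylight = 2h₀/(2π) × 30.10 h = (0.0000/π) × 30.10 = 0.00 h.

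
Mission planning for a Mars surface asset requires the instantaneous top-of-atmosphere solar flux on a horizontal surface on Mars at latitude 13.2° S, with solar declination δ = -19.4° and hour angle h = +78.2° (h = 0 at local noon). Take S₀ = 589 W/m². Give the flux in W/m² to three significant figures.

cos θ_z = sin φ sin δ + cos φ cos δ cos h = 0.075849 + 0.187789 = 0.263638.
Flux = S₀ · cos θ_z = 589 × 0.263638 = 155.3 W/m².

155 W/m²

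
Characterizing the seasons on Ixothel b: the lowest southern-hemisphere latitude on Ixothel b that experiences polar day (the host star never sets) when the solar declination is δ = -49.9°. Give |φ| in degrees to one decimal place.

Polar day requires cos H₀ = −tan φ tan δ ≤ −1, i.e. tan φ tan δ ≥ 1.
The boundary is |tan φ| · |tan δ| = 1, so |φ| = 90° − |δ| = 90° − 49.9° = 40.1° in the southern hemisphere.

|φ| = 40.1°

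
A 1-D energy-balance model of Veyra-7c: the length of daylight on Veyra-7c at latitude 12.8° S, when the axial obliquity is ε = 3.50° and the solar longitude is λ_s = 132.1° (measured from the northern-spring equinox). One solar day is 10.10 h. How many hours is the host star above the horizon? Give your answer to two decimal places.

5.02 h

Solar declination: sin δ = sin ε · sin λ_s = sin 3.50° × sin 132.1° = 0.04530, so δ = +2.596°.
cos H₀ = −tan φ · tan δ = −tan(-12.8°) × tan(+2.596°) = 0.0103, so H₀ = 1.5605 rad = 89.41°.
Daylight = 2H₀/(2π) × 10.10 h = (1.5605/π) × 10.10 = 5.02 h.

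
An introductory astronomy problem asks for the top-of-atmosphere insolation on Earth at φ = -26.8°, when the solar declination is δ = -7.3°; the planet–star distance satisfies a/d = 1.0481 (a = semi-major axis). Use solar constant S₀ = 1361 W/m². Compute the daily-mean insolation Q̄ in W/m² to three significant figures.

Q̄ ≈ 465 W/m²

cos H₀ = −tan(-26.8°) tan(-7.300°) = -0.0647, H₀ = 1.6356 rad.
Bracket: H₀ sin φ sin δ + cos φ cos δ sin H₀ = 1.6356×-0.45088×-0.12706 + 0.89259×0.99189×0.99790 = 0.093702 + 0.883492 = 0.977194.
Inverse-square distance factor (a/d)² = 1.0481² = 1.098514.
Q̄ = (S₀/π) × 1.098514 × [bracket] = (1361/π) × 1.098514 × 0.977194 = 465.0 W/m².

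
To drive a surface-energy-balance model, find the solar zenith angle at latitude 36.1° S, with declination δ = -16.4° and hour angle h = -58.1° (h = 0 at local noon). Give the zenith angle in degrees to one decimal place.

cos θ_z = sin ϕ sin δ + cos ϕ cos δ cos h = 0.166355 + 0.409601 = 0.575956.
θ_z = arccos(0.575956) = 54.8°.

θ_z = 54.8°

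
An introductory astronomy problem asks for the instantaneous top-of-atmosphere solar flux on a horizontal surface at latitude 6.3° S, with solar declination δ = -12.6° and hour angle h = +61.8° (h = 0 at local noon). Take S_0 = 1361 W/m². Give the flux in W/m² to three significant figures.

cos θ_z = sin ϕ sin δ + cos ϕ cos δ cos h = 0.023938 + 0.458385 = 0.482323.
Flux = S_0 · cos θ_z = 1361 × 0.482323 = 656.4 W/m².

656 W/m²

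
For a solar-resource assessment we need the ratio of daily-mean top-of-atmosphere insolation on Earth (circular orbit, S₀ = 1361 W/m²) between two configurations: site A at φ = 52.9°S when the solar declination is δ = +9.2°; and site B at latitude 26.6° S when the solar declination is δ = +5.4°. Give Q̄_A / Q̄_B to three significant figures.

— Configuration A (φ=-52.9°):
cos H₀ = −tan(-52.9°) tan(+9.200°) = 0.2142, H₀ = 1.3550 rad.
Bracket: H₀ sin φ sin δ + cos φ cos δ sin H₀ = 1.3550×-0.79758×0.15988 + 0.60321×0.98714×0.97680 = -0.172786 + 0.581638 = 0.408852.
Q̄ = (S₀/π) × [bracket] = (1361/π) × 0.408852 = 177.12 W/m².
— Configuration B (φ=-26.6°):
cos H₀ = −tan(-26.6°) tan(+5.400°) = 0.0473, H₀ = 1.5234 rad.
Bracket: H₀ sin φ sin δ + cos φ cos δ sin H₀ = 1.5234×-0.44776×0.09411 + 0.89415×0.99556×0.99888 = -0.064194 + 0.889183 = 0.824989.
Q̄ = (S₀/π) × [bracket] = (1361/π) × 0.824989 = 357.40 W/m².
Ratio Q̄_A / Q̄_B = 177.12 / 357.40 = 0.4956.

Q̄_A / Q̄_B ≈ 0.496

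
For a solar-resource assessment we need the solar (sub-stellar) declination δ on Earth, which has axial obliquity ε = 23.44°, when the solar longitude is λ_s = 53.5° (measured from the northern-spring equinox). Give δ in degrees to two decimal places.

δ = +18.65°

sin δ = sin ε · sin λ_s = sin 23.44° × sin 53.5° = 0.319765.
δ = arcsin(0.319765) = +18.65°.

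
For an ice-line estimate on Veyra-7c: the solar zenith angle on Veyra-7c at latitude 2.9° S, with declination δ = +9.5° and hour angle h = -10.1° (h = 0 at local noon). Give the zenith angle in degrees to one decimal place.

cos θ_z = sin φ sin δ + cos φ cos δ cos h = -0.008350 + 0.969758 = 0.961408.
θ_z = arccos(0.961408) = 16.0°.

θ_z = 16.0°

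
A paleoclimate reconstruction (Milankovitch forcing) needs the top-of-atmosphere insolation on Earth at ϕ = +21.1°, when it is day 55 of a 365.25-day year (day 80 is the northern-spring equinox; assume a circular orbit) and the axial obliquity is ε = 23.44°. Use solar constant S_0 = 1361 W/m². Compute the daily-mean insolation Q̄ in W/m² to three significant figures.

Q̄ ≈ 359 W/m²

Solar longitude: L_s = 360° × (55 − 80)/365.25 = -24.641°, i.e. -24.641° + 360° = 335.359°.
sin δ = sin 23.44° × sin 335.359° = -0.16585, so δ = -9.547°.
cos h₀ = −tan(+21.1°) tan(-9.547°) = 0.0649, h₀ = 1.5059 rad.
Bracket: h₀ sin ϕ sin δ + cos ϕ cos δ sin h₀ = 1.5059×0.36000×-0.16585 + 0.93295×0.98615×0.99789 = -0.089911 + 0.918087 = 0.828176.
Q̄ = (S_0/π) × [bracket] = (1361/π) × 0.828176 = 358.8 W/m².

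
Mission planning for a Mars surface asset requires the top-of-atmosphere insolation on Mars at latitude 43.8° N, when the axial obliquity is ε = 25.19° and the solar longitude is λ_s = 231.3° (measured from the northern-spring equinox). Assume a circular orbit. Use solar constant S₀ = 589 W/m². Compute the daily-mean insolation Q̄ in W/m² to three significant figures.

Q̄ ≈ 67.3 W/m²

Solar declination: sin δ = sin ε · sin λ_s = sin 25.19° × sin 231.3° = -0.33217, so δ = -19.400°.
cos H₀ = −tan(+43.8°) tan(-19.400°) = 0.3377, H₀ = 1.2263 rad.
Bracket: H₀ sin φ sin δ + cos φ cos δ sin H₀ = 1.2263×0.69214×-0.33217 + 0.72176×0.94322×0.94125 = -0.281936 + 0.640783 = 0.358847.
Q̄ = (S₀/π) × [bracket] = (589/π) × 0.358847 = 67.28 W/m².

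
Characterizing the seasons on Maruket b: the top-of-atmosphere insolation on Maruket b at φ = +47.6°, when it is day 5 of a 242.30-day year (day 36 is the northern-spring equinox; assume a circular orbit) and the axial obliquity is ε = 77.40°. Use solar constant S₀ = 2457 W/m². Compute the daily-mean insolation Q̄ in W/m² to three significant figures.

Solar longitude: λ_s = 360° × (5 − 36)/242.30 = -46.059°, i.e. -46.059° + 360° = 313.941°.
sin δ = sin 77.40° × sin 313.941° = -0.70271, so δ = -44.645°.
cos H₀ = −tan(+47.6°) tan(-44.645°) = 1.0816 ≥ 1 ⇒ polar night, H₀ = 0 and Q̄ = 0.

Q̄ ≈ 0.00 W/m²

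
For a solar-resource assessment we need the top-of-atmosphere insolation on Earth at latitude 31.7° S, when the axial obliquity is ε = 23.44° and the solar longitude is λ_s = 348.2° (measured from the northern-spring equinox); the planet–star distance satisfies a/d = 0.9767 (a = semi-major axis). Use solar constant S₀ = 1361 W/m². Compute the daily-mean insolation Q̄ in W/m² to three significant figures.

Q̄ ≈ 379 W/m²

Solar declination: sin δ = sin ε · sin λ_s = sin 23.44° × sin 348.2° = -0.08135, so δ = -4.666°.
cos H₀ = −tan(-31.7°) tan(-4.666°) = -0.0504, H₀ = 1.6212 rad.
Bracket: H₀ sin φ sin δ + cos φ cos δ sin H₀ = 1.6212×-0.52547×-0.08135 + 0.85081×0.99669×0.99873 = 0.069301 + 0.846917 = 0.916218.
Inverse-square distance factor (a/d)² = 0.9767² = 0.953943.
Q̄ = (S₀/π) × 0.953943 × [bracket] = (1361/π) × 0.953943 × 0.916218 = 378.6 W/m².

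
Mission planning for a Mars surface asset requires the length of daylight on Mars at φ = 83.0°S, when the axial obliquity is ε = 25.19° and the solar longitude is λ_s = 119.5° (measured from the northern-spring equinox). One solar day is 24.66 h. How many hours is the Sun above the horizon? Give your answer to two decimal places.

Solar declination: sin δ = sin ε · sin λ_s = sin 25.19° × sin 119.5° = 0.37044, so δ = +21.743°.
cos H₀ = −tan φ · tan δ = 3.2481 ≥ 1, so the Sun never rises (polar night) and H₀ = 0.
Daylight = 2H₀/(2π) × 24.66 h = (0.0000/π) × 24.66 = 0.00 h.

0.00 h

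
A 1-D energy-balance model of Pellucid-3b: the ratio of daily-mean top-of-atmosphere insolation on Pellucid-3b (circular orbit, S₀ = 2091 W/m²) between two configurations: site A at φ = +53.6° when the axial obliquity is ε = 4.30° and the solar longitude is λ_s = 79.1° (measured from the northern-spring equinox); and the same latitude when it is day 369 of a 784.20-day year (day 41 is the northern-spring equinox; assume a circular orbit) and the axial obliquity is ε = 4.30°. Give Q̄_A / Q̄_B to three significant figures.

Q̄_A / Q̄_B ≈ 1.07

— Configuration A (φ=+53.6°):
Solar declination: sin δ = sin ε · sin λ_s = sin 4.30° × sin 79.1° = 0.07363, so δ = +4.222°.
cos H₀ = −tan(+53.6°) tan(+4.222°) = -0.1001, H₀ = 1.6711 rad.
Bracket: H₀ sin φ sin δ + cos φ cos δ sin H₀ = 1.6711×0.80489×0.07363 + 0.59342×0.99729×0.99497 = 0.099036 + 0.588835 = 0.687871.
Q̄ = (S₀/π) × [bracket] = (2091/π) × 0.687871 = 457.84 W/m².
— Configuration B (φ=+53.6°):
Solar longitude: λ_s = 360° × (369 − 41)/784.20 = 150.574°.
sin δ = sin 4.30° × sin 150.574° = 0.03684, so δ = +2.111°.
cos H₀ = −tan(+53.6°) tan(+2.111°) = -0.0500, H₀ = 1.6208 rad.
Bracket: H₀ sin φ sin δ + cos φ cos δ sin H₀ = 1.6208×0.80489×0.03684 + 0.59342×0.99932×0.99875 = 0.048060 + 0.592275 = 0.640335.
Q̄ = (S₀/π) × [bracket] = (2091/π) × 0.640335 = 426.20 W/m².
Ratio Q̄_A / Q̄_B = 457.84 / 426.20 = 1.074.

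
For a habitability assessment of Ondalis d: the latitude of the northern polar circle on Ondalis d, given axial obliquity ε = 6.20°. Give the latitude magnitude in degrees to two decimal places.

83.80°

The polar circle is the lowest latitude that experiences at least one full rotation of continuous daylight at the northern-summer solstice; it lies at |φ| = 90° − ε = 90° − 6.20° = 83.80°.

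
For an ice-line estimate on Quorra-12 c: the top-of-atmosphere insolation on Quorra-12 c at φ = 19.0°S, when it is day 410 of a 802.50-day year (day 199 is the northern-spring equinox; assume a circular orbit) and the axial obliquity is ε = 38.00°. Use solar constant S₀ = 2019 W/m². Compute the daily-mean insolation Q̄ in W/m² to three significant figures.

Solar longitude: λ_s = 360° × (410 − 199)/802.50 = 94.654°.
sin δ = sin 38.00° × sin 94.654° = 0.61363, so δ = +37.853°.
cos H₀ = −tan(-19.0°) tan(+37.853°) = 0.2676, H₀ = 1.2999 rad.
Bracket: H₀ sin φ sin δ + cos φ cos δ sin H₀ = 1.2999×-0.32557×0.61363 + 0.94552×0.78959×0.96353 = -0.259693 + 0.719346 = 0.459653.
Q̄ = (S₀/π) × [bracket] = (2019/π) × 0.459653 = 295.4 W/m².

Q̄ ≈ 295 W/m²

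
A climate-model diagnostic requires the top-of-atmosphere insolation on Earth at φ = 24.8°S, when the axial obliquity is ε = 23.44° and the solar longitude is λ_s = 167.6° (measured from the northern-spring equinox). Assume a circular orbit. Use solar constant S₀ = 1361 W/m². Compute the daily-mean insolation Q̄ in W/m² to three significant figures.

Solar declination: sin δ = sin ε · sin λ_s = sin 23.44° × sin 167.6° = 0.08542, so δ = +4.900°.
cos H₀ = −tan(-24.8°) tan(+4.900°) = 0.0396, H₀ = 1.5312 rad.
Bracket: H₀ sin φ sin δ + cos φ cos δ sin H₀ = 1.5312×-0.41945×0.08542 + 0.90778×0.99635×0.99922 = -0.054862 + 0.903761 = 0.848899.
Q̄ = (S₀/π) × [bracket] = (1361/π) × 0.848899 = 367.8 W/m².

Q̄ ≈ 368 W/m²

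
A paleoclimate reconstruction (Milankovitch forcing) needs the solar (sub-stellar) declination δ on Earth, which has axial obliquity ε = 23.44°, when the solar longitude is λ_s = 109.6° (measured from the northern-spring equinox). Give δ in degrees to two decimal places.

δ = +22.01°

sin δ = sin ε · sin λ_s = sin 23.44° × sin 109.6° = 0.374740.
δ = arcsin(0.374740) = +22.01°.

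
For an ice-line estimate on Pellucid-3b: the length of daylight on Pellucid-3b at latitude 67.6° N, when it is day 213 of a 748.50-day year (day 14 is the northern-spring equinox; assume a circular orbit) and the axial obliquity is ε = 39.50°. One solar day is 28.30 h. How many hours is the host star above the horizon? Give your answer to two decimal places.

Solar longitude: λ_s = 360° × (213 − 14)/748.50 = 95.711°.
sin δ = sin 39.50° × sin 95.711° = 0.63292, so δ = +39.266°.
Sunrise equation: cos H₀ = −tan φ · tan δ = -1.9834 ≤ −1, so the host star never sets (polar day) and H₀ = π.
Daylight = 2H₀/(2π) × 28.30 h = (3.1416/π) × 28.30 = 28.30 h.

28.30 h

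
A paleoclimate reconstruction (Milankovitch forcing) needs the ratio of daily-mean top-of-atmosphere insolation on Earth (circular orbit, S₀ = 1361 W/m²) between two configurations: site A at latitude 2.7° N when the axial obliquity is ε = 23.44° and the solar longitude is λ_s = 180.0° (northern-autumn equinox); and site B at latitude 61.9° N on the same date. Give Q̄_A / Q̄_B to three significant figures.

Q̄_A / Q̄_B ≈ 2.12

— Configuration A (φ=+2.7°):
Solar declination: sin δ = sin ε · sin λ_s = sin 23.44° × sin 180.0° = 0.00000, so δ = +0.000°.
cos H₀ = −tan(+2.7°) tan(+0.000°) = -0.0000, H₀ = 1.5708 rad.
Bracket: H₀ sin φ sin δ + cos φ cos δ sin H₀ = 1.5708×0.04711×0.00000 + 0.99889×1.00000×1.00000 = 0.000000 + 0.998890 = 0.998890.
Q̄ = (S₀/π) × [bracket] = (1361/π) × 0.998890 = 432.74 W/m².
— Configuration B (φ=+61.9°):
cos H₀ = −tan(+61.9°) tan(+0.000°) = -0.0000, H₀ = 1.5708 rad.
Bracket: H₀ sin φ sin δ + cos φ cos δ sin H₀ = 1.5708×0.88213×0.00000 + 0.47101×1.00000×1.00000 = 0.000000 + 0.471010 = 0.471010.
Q̄ = (S₀/π) × [bracket] = (1361/π) × 0.471010 = 204.05 W/m².
Ratio Q̄_A / Q̄_B = 432.74 / 204.05 = 2.121.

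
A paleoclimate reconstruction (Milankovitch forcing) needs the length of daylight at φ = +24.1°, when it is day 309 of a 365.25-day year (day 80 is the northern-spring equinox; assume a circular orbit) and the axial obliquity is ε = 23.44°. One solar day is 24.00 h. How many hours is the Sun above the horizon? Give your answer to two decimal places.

Solar longitude: λ_s = 360° × (309 − 80)/365.25 = 225.708°.
sin δ = sin 23.44° × sin 225.708° = -0.28474, so δ = -16.543°.
cos H₀ = −tan φ · tan δ = −tan(+24.1°) × tan(-16.543°) = 0.1329, so H₀ = 1.4375 rad = 82.36°.
Daylight = 2H₀/(2π) × 24.00 h = (1.4375/π) × 24.00 = 10.98 h.

10.98 h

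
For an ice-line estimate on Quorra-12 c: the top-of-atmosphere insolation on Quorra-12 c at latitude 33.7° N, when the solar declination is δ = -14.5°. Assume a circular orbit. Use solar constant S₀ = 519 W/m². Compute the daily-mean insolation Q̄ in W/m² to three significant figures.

cos H₀ = −tan(+33.7°) tan(-14.500°) = 0.1725, H₀ = 1.3975 rad.
Bracket: H₀ sin φ sin δ + cos φ cos δ sin H₀ = 1.3975×0.55484×-0.25038 + 0.83195×0.96815×0.98501 = -0.194142 + 0.793379 = 0.599237.
Q̄ = (S₀/π) × [bracket] = (519/π) × 0.599237 = 99.00 W/m².

Q̄ ≈ 99.0 W/m²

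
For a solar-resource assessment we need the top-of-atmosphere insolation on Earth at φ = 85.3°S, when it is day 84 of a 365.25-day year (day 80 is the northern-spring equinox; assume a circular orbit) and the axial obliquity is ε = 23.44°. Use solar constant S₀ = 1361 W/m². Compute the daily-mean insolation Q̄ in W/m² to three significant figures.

Q̄ ≈ 18.9 W/m²

Solar longitude: λ_s = 360° × (84 − 80)/365.25 = 3.943°.
sin δ = sin 23.44° × sin 3.943° = 0.02735, so δ = +1.567°.
cos H₀ = −tan(-85.3°) tan(+1.567°) = 0.3328, H₀ = 1.2315 rad.
Bracket: H₀ sin φ sin δ + cos φ cos δ sin H₀ = 1.2315×-0.99664×0.02735 + 0.08194×0.99963×0.94300 = -0.033568 + 0.077241 = 0.043673.
Q̄ = (S₀/π) × [bracket] = (1361/π) × 0.043673 = 18.92 W/m².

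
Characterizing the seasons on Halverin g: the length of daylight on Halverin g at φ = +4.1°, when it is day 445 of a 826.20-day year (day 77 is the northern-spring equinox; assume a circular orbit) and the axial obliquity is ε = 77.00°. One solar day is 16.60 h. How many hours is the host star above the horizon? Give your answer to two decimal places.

Solar longitude: λ_s = 360° × (445 − 77)/826.20 = 160.349°.
sin δ = sin 77.00° × sin 160.349° = 0.32768, so δ = +19.128°.
cos H₀ = −tan φ · tan δ = −tan(+4.1°) × tan(+19.128°) = -0.0249, so H₀ = 1.5957 rad = 91.42°.
Daylight = 2H₀/(2π) × 16.60 h = (1.5957/π) × 16.60 = 8.43 h.

8.43 h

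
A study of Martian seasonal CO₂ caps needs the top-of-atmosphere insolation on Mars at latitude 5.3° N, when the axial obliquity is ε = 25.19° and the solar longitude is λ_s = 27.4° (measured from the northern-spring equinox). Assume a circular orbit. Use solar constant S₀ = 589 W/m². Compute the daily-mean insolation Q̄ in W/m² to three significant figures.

Q̄ ≈ 188 W/m²

Solar declination: sin δ = sin ε · sin λ_s = sin 25.19° × sin 27.4° = 0.19587, so δ = +11.296°.
cos H₀ = −tan(+5.3°) tan(+11.296°) = -0.0185, H₀ = 1.5893 rad.
Bracket: H₀ sin φ sin δ + cos φ cos δ sin H₀ = 1.5893×0.09237×0.19587 + 0.99572×0.98063×0.99983 = 0.028754 + 0.976267 = 1.005021.
Q̄ = (S₀/π) × [bracket] = (589/π) × 1.005021 = 188.4 W/m².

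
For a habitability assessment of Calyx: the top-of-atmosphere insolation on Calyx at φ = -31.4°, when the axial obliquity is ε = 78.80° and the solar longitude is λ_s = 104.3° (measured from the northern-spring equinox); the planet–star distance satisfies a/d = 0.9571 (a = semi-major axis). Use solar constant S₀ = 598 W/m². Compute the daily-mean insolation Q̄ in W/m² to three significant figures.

Solar declination: sin δ = sin ε · sin λ_s = sin 78.80° × sin 104.3° = 0.95056, so δ = +71.908°.
cos H₀ = −tan(-31.4°) tan(+71.908°) = 1.8685 ≥ 1 ⇒ polar night, H₀ = 0 and Q̄ = 0.
Inverse-square distance factor (a/d)² = 0.9571² = 0.916040.

Q̄ ≈ 0.00 W/m²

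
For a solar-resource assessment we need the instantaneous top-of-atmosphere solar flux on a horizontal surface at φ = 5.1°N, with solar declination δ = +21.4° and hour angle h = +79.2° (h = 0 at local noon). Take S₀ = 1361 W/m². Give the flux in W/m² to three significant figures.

281 W/m²

cos θ_z = sin φ sin δ + cos φ cos δ cos h = 0.032435 + 0.173772 = 0.206207.
Flux = S₀ · cos θ_z = 1361 × 0.206207 = 280.6 W/m².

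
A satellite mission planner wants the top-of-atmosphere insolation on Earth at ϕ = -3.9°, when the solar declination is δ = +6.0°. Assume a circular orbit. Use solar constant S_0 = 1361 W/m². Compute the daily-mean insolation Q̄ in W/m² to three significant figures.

Q̄ ≈ 425 W/m²

cos h₀ = −tan(-3.9°) tan(+6.000°) = 0.0072, h₀ = 1.5636 rad.
Bracket: h₀ sin ϕ sin δ + cos ϕ cos δ sin h₀ = 1.5636×-0.06802×0.10453 + 0.99768×0.99452×0.99997 = -0.011117 + 0.992183 = 0.981066.
Q̄ = (S_0/π) × [bracket] = (1361/π) × 0.981066 = 425.0 W/m².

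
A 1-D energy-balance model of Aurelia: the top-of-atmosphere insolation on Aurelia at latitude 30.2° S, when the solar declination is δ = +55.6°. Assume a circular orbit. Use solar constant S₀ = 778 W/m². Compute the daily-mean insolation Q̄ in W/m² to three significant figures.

cos H₀ = −tan(-30.2°) tan(+55.600°) = 0.8500, H₀ = 0.5548 rad.
Bracket: H₀ sin φ sin δ + cos φ cos δ sin H₀ = 0.5548×-0.50302×0.82511 + 0.86427×0.56497×0.52677 = -0.230268 + 0.257215 = 0.026947.
Q̄ = (S₀/π) × [bracket] = (778/π) × 0.026947 = 6.673 W/m².

Q̄ ≈ 6.67 W/m²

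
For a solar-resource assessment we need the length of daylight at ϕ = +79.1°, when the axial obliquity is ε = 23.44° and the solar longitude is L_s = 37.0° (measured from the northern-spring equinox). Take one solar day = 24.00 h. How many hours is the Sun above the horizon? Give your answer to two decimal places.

24.00 h

Solar declination: sin δ = sin ε · sin L_s = sin 23.44° × sin 37.0° = 0.23940, so δ = +13.851°.
Sunrise equation: cos h₀ = −tan ϕ · tan δ = -1.2804 ≤ −1, so the Sun never sets (polar day) and h₀ = π.
Daylight = 2h₀/(2π) × 24.00 h = (3.1416/π) × 24.00 = 24.00 h.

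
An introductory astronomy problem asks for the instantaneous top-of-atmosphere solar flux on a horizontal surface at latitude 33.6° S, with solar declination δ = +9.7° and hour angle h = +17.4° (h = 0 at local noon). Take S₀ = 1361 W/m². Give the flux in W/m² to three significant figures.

939 W/m²

cos θ_z = sin φ sin δ + cos φ cos δ cos h = -0.093241 + 0.783444 = 0.690203.
Flux = S₀ · cos θ_z = 1361 × 0.690203 = 939.4 W/m².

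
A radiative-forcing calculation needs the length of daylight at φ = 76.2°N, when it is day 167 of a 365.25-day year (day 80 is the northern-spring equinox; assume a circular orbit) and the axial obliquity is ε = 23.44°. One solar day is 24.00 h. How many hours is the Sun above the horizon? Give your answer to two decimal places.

Solar longitude: λ_s = 360° × (167 − 80)/365.25 = 85.749°.
sin δ = sin 23.44° × sin 85.749° = 0.39669, so δ = +23.372°.
Sunrise equation: cos H₀ = −tan φ · tan δ = -1.7594 ≤ −1, so the Sun never sets (polar day) and H₀ = π.
Daylight = 2H₀/(2π) × 24.00 h = (3.1416/π) × 24.00 = 24.00 h.

24.00 h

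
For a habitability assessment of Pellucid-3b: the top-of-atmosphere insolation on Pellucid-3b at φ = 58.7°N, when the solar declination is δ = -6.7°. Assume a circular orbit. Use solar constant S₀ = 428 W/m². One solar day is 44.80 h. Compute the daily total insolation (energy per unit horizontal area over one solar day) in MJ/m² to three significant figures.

cos H₀ = −tan(+58.7°) tan(-6.700°) = 0.1932, H₀ = 1.3764 rad.
Bracket: H₀ sin φ sin δ + cos φ cos δ sin H₀ = 1.3764×0.85446×-0.11667 + 0.51952×0.99317×0.98116 = -0.137213 + 0.506251 = 0.369038.
Q̄ = (S₀/π) × [bracket] = (428/π) × 0.369038 = 50.276 W/m².
Daily total = Q̄ × 44.80 h × 3600 s/h = 50.276 × 44.80 × 3600 / 10⁶ = 8.109 MJ/m².

8.11 MJ/m²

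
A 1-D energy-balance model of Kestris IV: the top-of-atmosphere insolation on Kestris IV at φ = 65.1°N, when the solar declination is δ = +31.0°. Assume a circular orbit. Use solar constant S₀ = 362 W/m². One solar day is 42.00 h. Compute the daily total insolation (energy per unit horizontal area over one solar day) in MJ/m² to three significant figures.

25.6 MJ/m²

cos H₀ = −tan(+65.1°) tan(+31.000°) = -1.2944 ≤ −1 ⇒ polar day, H₀ = π.
Bracket: H₀ sin φ sin δ + cos φ cos δ sin H₀ = 3.1416×0.90704×0.51504 + 0.42104×0.85717×0.00000 = 1.467636 + 0.000000 = 1.467636.
Q̄ = (S₀/π) × [bracket] = (362/π) × 1.467636 = 169.11 W/m².
Daily total = Q̄ × 42.00 h × 3600 s/h = 169.11 × 42.00 × 3600 / 10⁶ = 25.57 MJ/m².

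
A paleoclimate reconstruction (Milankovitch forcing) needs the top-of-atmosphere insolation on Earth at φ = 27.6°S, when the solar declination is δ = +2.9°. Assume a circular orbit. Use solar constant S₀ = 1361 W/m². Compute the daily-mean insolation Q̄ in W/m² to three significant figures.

Q̄ ≈ 368 W/m²

cos H₀ = −tan(-27.6°) tan(+2.900°) = 0.0265, H₀ = 1.5443 rad.
Bracket: H₀ sin φ sin δ + cos φ cos δ sin H₀ = 1.5443×-0.46330×0.05059 + 0.88620×0.99872×0.99965 = -0.036196 + 0.884756 = 0.848560.
Q̄ = (S₀/π) × [bracket] = (1361/π) × 0.848560 = 367.6 W/m².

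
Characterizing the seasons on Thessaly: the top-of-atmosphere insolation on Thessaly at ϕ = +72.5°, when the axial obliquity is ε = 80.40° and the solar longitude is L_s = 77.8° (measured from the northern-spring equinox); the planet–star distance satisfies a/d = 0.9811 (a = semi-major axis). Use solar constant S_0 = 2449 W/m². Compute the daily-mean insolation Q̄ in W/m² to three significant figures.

Q̄ ≈ 2.17e+03 W/m²

Solar declination: sin δ = sin ε · sin L_s = sin 80.40° × sin 77.8° = 0.96373, so δ = +74.521°.
cos h₀ = −tan(+72.5°) tan(+74.521°) = -11.4527 ≤ −1 ⇒ polar day, h₀ = π.
Bracket: h₀ sin ϕ sin δ + cos ϕ cos δ sin h₀ = 3.1416×0.95372×0.96373 + 0.30071×0.26689×0.00000 = 2.887534 + 0.000000 = 2.887534.
Inverse-square distance factor (a/d)² = 0.9811² = 0.962557.
Q̄ = (S_0/π) × 0.962557 × [bracket] = (2449/π) × 0.962557 × 2.887534 = 2167 W/m².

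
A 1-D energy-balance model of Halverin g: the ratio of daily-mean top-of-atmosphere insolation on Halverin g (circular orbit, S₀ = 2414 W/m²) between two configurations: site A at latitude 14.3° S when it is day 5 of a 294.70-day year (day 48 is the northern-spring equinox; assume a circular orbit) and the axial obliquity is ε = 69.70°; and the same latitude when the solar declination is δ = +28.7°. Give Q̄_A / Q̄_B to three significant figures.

Q̄_A / Q̄_B ≈ 1.43

— Configuration A (φ=-14.3°):
Solar longitude: λ_s = 360° × (5 − 48)/294.70 = -52.528°, i.e. -52.528° + 360° = 307.472°.
sin δ = sin 69.70° × sin 307.472° = -0.74436, so δ = -48.104°.
cos H₀ = −tan(-14.3°) tan(-48.104°) = -0.2841, H₀ = 1.8589 rad.
Bracket: H₀ sin φ sin δ + cos φ cos δ sin H₀ = 1.8589×-0.24700×-0.74436 + 0.96902×0.66778×0.95879 = 0.341772 + 0.620426 = 0.962198.
Q̄ = (S₀/π) × [bracket] = (2414/π) × 0.962198 = 739.35 W/m².
— Configuration B (φ=-14.3°):
cos H₀ = −tan(-14.3°) tan(+28.700°) = 0.1396, H₀ = 1.4308 rad.
Bracket: H₀ sin φ sin δ + cos φ cos δ sin H₀ = 1.4308×-0.24700×0.48022 + 0.96902×0.87715×0.99021 = -0.169713 + 0.841655 = 0.671942.
Q̄ = (S₀/π) × [bracket] = (2414/π) × 0.671942 = 516.32 W/m².
Ratio Q̄_A / Q̄_B = 739.35 / 516.32 = 1.432.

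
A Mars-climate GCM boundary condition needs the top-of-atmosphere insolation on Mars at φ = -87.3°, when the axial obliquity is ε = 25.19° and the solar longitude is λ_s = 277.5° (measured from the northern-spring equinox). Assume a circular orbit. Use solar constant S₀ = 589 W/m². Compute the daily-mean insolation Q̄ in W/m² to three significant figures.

Q̄ ≈ 248 W/m²

Solar declination: sin δ = sin ε · sin λ_s = sin 25.19° × sin 277.5° = -0.42198, so δ = -24.960°.
cos H₀ = −tan(-87.3°) tan(-24.960°) = -9.8699 ≤ −1 ⇒ polar day, H₀ = π.
Bracket: H₀ sin φ sin δ + cos φ cos δ sin H₀ = 3.1416×-0.99889×-0.42198 + 0.04711×0.90661×0.00000 = 1.324221 + 0.000000 = 1.324221.
Q̄ = (S₀/π) × [bracket] = (589/π) × 1.324221 = 248.3 W/m².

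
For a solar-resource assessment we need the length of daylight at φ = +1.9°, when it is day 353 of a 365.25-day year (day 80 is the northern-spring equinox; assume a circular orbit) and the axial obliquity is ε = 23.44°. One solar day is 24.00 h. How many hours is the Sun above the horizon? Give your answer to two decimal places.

Solar longitude: λ_s = 360° × (353 − 80)/365.25 = 269.076°.
sin δ = sin 23.44° × sin 269.076° = -0.39774, so δ = -23.437°.
cos H₀ = −tan φ · tan δ = −tan(+1.9°) × tan(-23.437°) = 0.0144, so H₀ = 1.5564 rad = 89.18°.
Daylight = 2H₀/(2π) × 24.00 h = (1.5564/π) × 24.00 = 11.89 h.

11.89 h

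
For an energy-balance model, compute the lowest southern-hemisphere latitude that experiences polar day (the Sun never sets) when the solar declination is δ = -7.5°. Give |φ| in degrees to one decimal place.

Polar day requires cos H₀ = −tan φ tan δ ≤ −1, i.e. tan φ tan δ ≥ 1.
The boundary is |tan φ| · |tan δ| = 1, so |φ| = 90° − |δ| = 90° − 7.5° = 82.5° in the southern hemisphere.

|φ| = 82.5°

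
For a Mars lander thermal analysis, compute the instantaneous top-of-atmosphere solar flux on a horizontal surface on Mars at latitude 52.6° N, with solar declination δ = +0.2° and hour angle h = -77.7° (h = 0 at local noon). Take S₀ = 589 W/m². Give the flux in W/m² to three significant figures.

cos θ_z = sin φ sin δ + cos φ cos δ cos h = 0.002773 + 0.129389 = 0.132162.
Flux = S₀ · cos θ_z = 589 × 0.132162 = 77.84 W/m².

77.8 W/m²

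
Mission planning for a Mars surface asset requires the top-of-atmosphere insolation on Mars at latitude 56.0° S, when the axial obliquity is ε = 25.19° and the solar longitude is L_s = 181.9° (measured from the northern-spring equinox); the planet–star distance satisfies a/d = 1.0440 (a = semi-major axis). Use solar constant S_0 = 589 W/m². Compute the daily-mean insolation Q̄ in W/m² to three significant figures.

Q̄ ≈ 118 W/m²

Solar declination: sin δ = sin ε · sin L_s = sin 25.19° × sin 181.9° = -0.01411, so δ = -0.809°.
cos h₀ = −tan(-56.0°) tan(-0.809°) = -0.0209, h₀ = 1.5917 rad.
Bracket: h₀ sin ϕ sin δ + cos ϕ cos δ sin h₀ = 1.5917×-0.82904×-0.01411 + 0.55919×0.99990×0.99978 = 0.018619 + 0.559011 = 0.577630.
Inverse-square distance factor (a/d)² = 1.0440² = 1.089936.
Q̄ = (S_0/π) × 1.089936 × [bracket] = (589/π) × 1.089936 × 0.577630 = 118.0 W/m².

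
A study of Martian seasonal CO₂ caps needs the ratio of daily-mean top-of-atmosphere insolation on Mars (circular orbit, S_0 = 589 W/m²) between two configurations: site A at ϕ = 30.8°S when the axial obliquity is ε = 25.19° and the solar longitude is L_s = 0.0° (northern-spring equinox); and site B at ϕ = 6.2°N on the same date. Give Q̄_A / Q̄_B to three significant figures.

— Configuration A (ϕ=-30.8°):
Solar declination: sin δ = sin ε · sin L_s = sin 25.19° × sin 0.0° = 0.00000, so δ = +0.000°.
cos h₀ = −tan(-30.8°) tan(+0.000°) = 0.0000, h₀ = 1.5708 rad.
Bracket: h₀ sin ϕ sin δ + cos ϕ cos δ sin h₀ = 1.5708×-0.51204×0.00000 + 0.85896×1.00000×1.00000 = -0.000000 + 0.858960 = 0.858960.
Q̄ = (S_0/π) × [bracket] = (589/π) × 0.858960 = 161.04 W/m².
— Configuration B (ϕ=+6.2°):
cos h₀ = −tan(+6.2°) tan(+0.000°) = -0.0000, h₀ = 1.5708 rad.
Bracket: h₀ sin ϕ sin δ + cos ϕ cos δ sin h₀ = 1.5708×0.10800×0.00000 + 0.99415×1.00000×1.00000 = 0.000000 + 0.994150 = 0.994150.
Q̄ = (S_0/π) × [bracket] = (589/π) × 0.994150 = 186.39 W/m².
Ratio Q̄_A / Q̄_B = 161.04 / 186.39 = 0.8640.

Q̄_A / Q̄_B ≈ 0.864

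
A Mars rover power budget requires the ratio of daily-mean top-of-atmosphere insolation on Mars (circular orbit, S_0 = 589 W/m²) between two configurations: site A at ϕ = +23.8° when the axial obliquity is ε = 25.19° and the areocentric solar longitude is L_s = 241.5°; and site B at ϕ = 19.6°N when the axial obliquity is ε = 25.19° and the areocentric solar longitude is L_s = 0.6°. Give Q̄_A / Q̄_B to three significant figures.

— Configuration A (ϕ=+23.8°):
sin δ = sin 25.19° × sin 241.5° = -0.37404, so δ = -21.965°.
cos h₀ = −tan(+23.8°) tan(-21.965°) = 0.1779, h₀ = 1.3920 rad.
Bracket: h₀ sin ϕ sin δ + cos ϕ cos δ sin h₀ = 1.3920×0.40355×-0.37404 + 0.91496×0.92741×0.98405 = -0.210114 + 0.835009 = 0.624895.
Q̄ = (S_0/π) × [bracket] = (589/π) × 0.624895 = 117.16 W/m².
— Configuration B (ϕ=+19.6°):
sin δ = sin 25.19° × sin 0.6° = 0.00446, so δ = +0.255°.
cos h₀ = −tan(+19.6°) tan(+0.255°) = -0.0016, h₀ = 1.5724 rad.
Bracket: h₀ sin ϕ sin δ + cos ϕ cos δ sin h₀ = 1.5724×0.33545×0.00446 + 0.94206×0.99999×1.00000 = 0.002352 + 0.942051 = 0.944403.
Q̄ = (S_0/π) × [bracket] = (589/π) × 0.944403 = 177.06 W/m².
Ratio Q̄_A / Q̄_B = 117.16 / 177.06 = 0.6617.

Q̄_A / Q̄_B ≈ 0.662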